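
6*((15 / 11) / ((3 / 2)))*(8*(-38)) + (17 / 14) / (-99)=-2298257 / 1386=-1658.19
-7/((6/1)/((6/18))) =-7/18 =-0.39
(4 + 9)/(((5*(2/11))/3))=429/10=42.90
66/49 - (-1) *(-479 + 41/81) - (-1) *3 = -1881889/3969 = -474.15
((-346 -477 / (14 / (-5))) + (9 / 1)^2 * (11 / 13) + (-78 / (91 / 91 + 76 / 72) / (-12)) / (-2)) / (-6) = 182972 / 10101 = 18.11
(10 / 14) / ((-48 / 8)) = -5 / 42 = -0.12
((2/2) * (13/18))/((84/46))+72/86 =40073/32508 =1.23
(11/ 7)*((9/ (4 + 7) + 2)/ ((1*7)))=31/ 49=0.63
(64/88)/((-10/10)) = -8/11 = -0.73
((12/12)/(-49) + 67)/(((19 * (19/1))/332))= 61.60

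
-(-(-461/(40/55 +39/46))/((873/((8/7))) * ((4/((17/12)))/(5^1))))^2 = -98283529578025/213493039182801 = -0.46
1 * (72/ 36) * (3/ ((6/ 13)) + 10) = 33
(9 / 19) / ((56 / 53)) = 477 / 1064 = 0.45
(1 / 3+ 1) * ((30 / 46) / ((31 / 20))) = 400 / 713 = 0.56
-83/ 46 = -1.80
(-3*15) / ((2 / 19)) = -855 / 2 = -427.50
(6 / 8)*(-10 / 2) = -15 / 4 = -3.75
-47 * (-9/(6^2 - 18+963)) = 47/109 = 0.43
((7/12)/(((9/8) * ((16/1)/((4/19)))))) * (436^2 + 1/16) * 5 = 106453795/16416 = 6484.76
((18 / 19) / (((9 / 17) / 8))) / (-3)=-272 / 57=-4.77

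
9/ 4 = 2.25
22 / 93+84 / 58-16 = -38608 / 2697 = -14.32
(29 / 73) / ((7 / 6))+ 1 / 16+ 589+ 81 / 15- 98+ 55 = 551.80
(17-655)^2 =407044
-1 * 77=-77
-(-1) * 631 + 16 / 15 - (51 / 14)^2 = 618.80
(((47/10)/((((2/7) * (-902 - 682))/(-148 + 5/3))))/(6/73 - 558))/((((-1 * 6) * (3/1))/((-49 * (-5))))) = 516629687/13934840832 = 0.04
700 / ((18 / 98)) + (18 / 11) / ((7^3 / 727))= 129531674 / 33957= 3814.58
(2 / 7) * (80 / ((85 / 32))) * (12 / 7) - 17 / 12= 133295 / 9996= 13.33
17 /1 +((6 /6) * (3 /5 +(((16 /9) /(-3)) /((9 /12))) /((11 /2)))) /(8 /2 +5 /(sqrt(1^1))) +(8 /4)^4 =1325168 /40095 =33.05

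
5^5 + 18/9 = 3127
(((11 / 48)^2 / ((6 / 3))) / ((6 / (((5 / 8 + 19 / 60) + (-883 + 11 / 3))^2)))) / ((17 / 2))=1344386913529 / 3384115200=397.26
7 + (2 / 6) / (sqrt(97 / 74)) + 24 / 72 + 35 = 42.62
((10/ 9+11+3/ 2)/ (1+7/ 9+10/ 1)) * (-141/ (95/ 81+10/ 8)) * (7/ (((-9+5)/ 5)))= 19587015/ 33284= 588.48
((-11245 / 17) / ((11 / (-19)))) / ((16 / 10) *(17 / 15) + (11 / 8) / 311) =39868023000 / 63429091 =628.54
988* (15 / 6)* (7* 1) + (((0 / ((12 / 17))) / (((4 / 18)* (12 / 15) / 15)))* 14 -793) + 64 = 16561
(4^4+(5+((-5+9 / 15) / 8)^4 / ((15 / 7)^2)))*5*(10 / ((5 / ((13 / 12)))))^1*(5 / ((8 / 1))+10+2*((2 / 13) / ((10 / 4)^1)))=1945120503663 / 64000000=30392.51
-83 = -83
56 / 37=1.51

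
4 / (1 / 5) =20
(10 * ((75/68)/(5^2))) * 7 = 105/34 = 3.09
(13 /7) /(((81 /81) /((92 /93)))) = 1196 /651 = 1.84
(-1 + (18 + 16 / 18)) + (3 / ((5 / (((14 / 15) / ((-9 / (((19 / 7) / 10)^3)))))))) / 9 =887505641 / 49612500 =17.89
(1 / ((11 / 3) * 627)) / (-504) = -1 / 1158696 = -0.00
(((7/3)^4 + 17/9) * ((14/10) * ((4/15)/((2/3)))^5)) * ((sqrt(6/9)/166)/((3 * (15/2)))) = 572096 * sqrt(6)/14181328125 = 0.00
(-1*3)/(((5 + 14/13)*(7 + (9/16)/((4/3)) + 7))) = -0.03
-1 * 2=-2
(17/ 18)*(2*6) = 11.33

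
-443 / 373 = -1.19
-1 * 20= -20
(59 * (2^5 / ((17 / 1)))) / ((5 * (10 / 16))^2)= 120832 / 10625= 11.37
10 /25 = 2 /5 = 0.40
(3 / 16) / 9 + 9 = 433 / 48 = 9.02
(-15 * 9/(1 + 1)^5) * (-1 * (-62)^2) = 129735/8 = 16216.88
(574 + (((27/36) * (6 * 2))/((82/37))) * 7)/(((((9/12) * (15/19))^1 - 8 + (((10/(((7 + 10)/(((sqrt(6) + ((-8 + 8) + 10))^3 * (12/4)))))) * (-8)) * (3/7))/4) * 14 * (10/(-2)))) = 0.00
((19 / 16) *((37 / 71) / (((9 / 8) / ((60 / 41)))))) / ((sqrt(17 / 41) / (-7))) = -8.75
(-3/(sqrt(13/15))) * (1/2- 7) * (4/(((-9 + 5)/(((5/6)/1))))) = -5 * sqrt(195)/4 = -17.46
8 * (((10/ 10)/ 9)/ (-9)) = -8/ 81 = -0.10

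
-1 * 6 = -6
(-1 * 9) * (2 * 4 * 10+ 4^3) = -1296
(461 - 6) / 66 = 455 / 66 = 6.89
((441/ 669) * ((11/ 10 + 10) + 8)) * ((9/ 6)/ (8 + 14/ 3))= 1.49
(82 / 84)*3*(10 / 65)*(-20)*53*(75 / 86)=-1629750 / 3913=-416.50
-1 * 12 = -12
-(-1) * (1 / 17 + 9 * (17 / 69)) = 890 / 391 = 2.28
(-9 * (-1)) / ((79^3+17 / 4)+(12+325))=36 / 1973521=0.00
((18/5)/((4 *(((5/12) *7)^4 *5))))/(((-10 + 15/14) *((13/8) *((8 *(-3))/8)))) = 0.00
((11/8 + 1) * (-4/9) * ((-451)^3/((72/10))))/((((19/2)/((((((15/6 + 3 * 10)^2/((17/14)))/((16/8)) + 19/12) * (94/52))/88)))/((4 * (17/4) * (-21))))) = -152699292733295/33696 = -4531674167.06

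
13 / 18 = 0.72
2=2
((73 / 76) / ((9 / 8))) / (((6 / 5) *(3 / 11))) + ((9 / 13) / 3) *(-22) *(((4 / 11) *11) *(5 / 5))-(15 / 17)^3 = -1807221838 / 98294391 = -18.39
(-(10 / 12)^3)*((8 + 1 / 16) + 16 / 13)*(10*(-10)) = 537.80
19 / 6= 3.17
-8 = -8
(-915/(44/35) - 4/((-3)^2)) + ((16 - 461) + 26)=-454325/396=-1147.29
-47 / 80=-0.59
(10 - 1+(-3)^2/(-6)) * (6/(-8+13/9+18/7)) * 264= -748440/251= -2981.83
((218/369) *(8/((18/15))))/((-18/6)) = -4360/3321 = -1.31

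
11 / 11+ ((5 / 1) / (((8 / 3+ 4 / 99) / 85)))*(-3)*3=-378407 / 268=-1411.97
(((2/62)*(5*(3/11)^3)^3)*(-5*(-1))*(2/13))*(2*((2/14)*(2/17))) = 98415000/113080097417287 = 0.00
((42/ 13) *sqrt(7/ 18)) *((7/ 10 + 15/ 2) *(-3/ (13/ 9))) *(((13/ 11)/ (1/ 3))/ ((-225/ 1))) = 2583 *sqrt(14)/ 17875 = 0.54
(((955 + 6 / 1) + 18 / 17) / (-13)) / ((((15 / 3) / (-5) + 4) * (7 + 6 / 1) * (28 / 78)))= -16355 / 3094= -5.29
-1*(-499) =499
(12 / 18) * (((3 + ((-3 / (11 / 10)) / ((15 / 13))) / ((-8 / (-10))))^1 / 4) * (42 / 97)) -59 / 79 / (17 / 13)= -0.57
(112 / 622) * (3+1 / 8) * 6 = 1050 / 311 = 3.38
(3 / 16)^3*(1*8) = 27 / 512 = 0.05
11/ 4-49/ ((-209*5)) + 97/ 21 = 650971/ 87780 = 7.42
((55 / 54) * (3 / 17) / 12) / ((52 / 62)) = 1705 / 95472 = 0.02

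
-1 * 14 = -14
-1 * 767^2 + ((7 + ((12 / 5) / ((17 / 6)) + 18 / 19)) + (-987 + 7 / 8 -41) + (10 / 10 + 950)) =-7601563791 / 12920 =-588356.33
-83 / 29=-2.86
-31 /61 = -0.51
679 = 679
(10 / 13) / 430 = 1 / 559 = 0.00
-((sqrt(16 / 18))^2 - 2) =10 / 9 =1.11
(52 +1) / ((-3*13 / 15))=-265 / 13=-20.38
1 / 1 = 1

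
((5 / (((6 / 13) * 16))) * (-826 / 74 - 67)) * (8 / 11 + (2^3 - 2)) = -15665 / 44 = -356.02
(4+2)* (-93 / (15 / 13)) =-2418 / 5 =-483.60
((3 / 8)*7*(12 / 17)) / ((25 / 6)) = 189 / 425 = 0.44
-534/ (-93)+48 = 1666/ 31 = 53.74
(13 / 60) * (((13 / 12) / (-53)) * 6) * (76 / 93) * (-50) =16055 / 14787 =1.09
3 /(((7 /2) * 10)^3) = 3 /42875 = 0.00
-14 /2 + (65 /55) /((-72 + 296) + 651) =-67362 /9625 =-7.00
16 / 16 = 1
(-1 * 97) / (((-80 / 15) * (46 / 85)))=24735 / 736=33.61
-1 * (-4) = 4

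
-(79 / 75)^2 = -6241 / 5625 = -1.11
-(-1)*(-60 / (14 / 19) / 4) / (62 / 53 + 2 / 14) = -15105 / 974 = -15.51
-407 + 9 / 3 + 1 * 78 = -326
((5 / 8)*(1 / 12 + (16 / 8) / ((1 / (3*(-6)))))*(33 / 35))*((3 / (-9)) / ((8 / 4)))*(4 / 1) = 4741 / 336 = 14.11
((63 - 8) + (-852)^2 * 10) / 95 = 1451819 / 19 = 76411.53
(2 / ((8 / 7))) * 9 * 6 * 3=567 / 2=283.50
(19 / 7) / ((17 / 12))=228 / 119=1.92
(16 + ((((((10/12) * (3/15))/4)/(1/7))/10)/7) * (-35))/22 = 761/1056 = 0.72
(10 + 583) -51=542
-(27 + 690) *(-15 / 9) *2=2390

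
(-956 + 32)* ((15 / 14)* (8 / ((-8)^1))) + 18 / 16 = 7929 / 8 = 991.12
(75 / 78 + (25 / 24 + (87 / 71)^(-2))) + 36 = 30439475 / 787176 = 38.67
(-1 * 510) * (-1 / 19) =510 / 19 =26.84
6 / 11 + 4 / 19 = 158 / 209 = 0.76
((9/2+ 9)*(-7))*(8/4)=-189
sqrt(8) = 2.83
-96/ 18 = -16/ 3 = -5.33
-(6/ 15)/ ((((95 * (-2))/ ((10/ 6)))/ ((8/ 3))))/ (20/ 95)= 2/ 45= 0.04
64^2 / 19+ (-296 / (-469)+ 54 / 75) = 48326598 / 222775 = 216.93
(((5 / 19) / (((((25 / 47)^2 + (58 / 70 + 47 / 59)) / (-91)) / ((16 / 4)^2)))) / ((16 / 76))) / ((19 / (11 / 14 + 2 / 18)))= -45.02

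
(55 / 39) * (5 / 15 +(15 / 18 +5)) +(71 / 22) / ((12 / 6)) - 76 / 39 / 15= 6719 / 660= 10.18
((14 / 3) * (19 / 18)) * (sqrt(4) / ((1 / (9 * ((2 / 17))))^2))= 3192 / 289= 11.04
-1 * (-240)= 240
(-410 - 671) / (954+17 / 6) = -6486 / 5741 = -1.13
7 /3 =2.33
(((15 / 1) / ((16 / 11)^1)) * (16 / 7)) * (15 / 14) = 2475 / 98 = 25.26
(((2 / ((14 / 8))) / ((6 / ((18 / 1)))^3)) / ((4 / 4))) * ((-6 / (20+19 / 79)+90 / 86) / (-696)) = -154719 / 4652557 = -0.03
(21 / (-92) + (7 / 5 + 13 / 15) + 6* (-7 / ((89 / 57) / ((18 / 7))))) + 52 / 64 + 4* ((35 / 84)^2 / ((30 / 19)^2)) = -437989697 / 6632280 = -66.04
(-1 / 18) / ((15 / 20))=-2 / 27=-0.07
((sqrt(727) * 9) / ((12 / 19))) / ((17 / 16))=228 * sqrt(727) / 17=361.62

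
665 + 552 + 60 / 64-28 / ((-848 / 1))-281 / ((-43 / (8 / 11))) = 490439151 / 401104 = 1222.72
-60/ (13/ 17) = -1020/ 13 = -78.46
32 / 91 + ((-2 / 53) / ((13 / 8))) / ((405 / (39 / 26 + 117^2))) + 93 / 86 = 2791361 / 4307310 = 0.65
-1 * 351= -351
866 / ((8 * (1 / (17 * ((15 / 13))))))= 110415 / 52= 2123.37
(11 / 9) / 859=11 / 7731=0.00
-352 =-352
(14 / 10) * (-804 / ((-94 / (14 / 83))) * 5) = 39396 / 3901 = 10.10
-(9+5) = -14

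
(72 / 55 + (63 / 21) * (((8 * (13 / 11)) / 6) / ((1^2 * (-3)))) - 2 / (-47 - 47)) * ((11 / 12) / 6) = -1903 / 50760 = -0.04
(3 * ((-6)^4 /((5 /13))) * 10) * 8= 808704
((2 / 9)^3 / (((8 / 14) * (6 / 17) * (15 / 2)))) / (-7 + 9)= 119 / 32805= 0.00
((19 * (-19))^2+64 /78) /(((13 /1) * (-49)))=-5082551 /24843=-204.59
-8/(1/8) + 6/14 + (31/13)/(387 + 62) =-2597248/40859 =-63.57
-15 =-15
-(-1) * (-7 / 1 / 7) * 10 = -10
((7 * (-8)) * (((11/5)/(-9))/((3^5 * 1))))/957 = 56/951345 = 0.00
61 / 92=0.66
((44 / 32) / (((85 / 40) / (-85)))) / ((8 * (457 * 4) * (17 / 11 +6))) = -605 / 1213792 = -0.00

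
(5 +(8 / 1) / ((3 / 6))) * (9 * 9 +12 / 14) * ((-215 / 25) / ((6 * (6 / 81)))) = -665253 / 20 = -33262.65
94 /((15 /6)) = 188 /5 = 37.60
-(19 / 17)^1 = -19 / 17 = -1.12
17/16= 1.06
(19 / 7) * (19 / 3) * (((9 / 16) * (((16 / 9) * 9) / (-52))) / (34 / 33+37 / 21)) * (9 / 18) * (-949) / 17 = 869649 / 29240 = 29.74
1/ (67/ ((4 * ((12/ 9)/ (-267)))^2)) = 0.00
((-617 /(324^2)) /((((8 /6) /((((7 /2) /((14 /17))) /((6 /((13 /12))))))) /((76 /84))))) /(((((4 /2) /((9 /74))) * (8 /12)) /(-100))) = 0.03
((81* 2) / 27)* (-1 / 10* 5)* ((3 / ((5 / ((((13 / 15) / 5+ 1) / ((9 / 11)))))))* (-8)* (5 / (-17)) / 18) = -3872 / 11475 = -0.34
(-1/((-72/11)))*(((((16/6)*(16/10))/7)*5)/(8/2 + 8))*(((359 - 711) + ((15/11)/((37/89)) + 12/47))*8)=-106652464/986013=-108.17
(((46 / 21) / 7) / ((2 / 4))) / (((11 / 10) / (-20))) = -11.38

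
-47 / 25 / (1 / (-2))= 3.76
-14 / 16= -7 / 8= -0.88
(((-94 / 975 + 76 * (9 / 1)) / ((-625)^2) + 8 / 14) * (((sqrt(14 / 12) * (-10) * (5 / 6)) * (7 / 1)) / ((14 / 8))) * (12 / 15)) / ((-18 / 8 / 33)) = 537893009984 * sqrt(42) / 14396484375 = 242.14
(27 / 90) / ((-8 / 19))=-57 / 80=-0.71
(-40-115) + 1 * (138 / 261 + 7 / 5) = -66586 / 435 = -153.07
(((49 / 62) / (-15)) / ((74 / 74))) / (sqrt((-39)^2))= -0.00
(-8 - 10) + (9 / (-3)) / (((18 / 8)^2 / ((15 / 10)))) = -170 / 9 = -18.89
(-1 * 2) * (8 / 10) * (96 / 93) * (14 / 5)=-3584 / 775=-4.62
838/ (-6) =-419/ 3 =-139.67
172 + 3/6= 345/2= 172.50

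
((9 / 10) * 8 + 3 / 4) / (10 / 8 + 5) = 159 / 125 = 1.27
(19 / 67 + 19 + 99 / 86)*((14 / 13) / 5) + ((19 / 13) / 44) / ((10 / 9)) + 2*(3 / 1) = 171899491 / 16479320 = 10.43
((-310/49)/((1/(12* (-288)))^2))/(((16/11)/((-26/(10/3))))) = 19855300608/49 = 405210216.49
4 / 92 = 1 / 23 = 0.04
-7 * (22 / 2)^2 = -847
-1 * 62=-62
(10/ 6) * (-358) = -1790/ 3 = -596.67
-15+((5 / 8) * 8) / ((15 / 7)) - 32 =-134 / 3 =-44.67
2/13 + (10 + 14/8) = 619/52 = 11.90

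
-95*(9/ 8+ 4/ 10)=-1159/ 8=-144.88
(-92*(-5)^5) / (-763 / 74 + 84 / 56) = -5318750 / 163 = -32630.37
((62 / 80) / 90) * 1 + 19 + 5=86431 / 3600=24.01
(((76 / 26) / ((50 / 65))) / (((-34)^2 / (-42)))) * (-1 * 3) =1197 / 2890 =0.41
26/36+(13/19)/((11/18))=6929/3762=1.84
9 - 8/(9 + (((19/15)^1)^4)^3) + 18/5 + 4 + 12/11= 1616327854243851389/92978378902249115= 17.38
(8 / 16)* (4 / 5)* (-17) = -34 / 5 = -6.80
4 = 4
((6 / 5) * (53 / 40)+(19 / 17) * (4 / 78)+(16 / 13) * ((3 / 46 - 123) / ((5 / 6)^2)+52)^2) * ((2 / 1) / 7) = 674814325169 / 122754450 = 5497.27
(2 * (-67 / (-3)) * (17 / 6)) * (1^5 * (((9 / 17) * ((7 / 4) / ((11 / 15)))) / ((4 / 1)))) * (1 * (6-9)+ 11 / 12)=-58625 / 704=-83.27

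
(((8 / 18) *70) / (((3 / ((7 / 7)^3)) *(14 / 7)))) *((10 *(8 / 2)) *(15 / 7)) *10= 40000 / 9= 4444.44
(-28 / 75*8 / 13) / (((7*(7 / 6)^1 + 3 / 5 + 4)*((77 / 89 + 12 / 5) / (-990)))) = 39473280 / 7234487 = 5.46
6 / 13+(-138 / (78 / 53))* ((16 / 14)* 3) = -29214 / 91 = -321.03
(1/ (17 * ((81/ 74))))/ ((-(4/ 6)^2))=-37/ 306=-0.12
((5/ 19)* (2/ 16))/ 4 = 0.01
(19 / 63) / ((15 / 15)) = 0.30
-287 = -287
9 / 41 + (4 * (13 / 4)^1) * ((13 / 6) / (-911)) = 42265 / 224106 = 0.19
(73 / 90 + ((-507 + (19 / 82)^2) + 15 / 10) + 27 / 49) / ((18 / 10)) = -7473763771 / 26687556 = -280.05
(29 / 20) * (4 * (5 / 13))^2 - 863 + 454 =-68541 / 169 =-405.57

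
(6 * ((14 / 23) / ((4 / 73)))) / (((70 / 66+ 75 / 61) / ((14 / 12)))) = 7200501 / 212060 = 33.96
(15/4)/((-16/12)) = -45/16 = -2.81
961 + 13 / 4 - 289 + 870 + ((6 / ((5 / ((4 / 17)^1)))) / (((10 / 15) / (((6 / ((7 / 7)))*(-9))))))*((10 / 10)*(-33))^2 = -23360.82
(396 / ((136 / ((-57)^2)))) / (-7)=-321651 / 238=-1351.47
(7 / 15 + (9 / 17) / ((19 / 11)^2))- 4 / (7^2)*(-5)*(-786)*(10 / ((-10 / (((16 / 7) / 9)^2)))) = 42443370446 / 1989216495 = 21.34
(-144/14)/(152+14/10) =-360/5369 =-0.07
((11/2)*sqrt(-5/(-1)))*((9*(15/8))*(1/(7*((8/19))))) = 28215*sqrt(5)/896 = 70.41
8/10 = 0.80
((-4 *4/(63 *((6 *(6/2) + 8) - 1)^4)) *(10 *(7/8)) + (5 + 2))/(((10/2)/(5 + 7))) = 19687484/1171875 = 16.80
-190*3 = -570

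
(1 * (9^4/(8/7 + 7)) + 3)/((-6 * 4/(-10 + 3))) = 17927/76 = 235.88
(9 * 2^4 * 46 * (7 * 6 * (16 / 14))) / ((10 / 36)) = 5723136 / 5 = 1144627.20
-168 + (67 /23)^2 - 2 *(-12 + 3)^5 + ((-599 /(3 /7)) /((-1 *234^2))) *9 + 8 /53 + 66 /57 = 1146718491827299 /9722895156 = 117940.02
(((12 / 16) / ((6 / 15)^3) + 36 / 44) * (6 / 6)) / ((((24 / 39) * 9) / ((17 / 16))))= 325091 / 135168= 2.41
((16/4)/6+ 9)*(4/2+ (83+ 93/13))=34742/39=890.82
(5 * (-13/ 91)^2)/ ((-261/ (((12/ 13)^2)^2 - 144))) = 2273360/ 40585181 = 0.06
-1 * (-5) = 5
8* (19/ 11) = 152/ 11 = 13.82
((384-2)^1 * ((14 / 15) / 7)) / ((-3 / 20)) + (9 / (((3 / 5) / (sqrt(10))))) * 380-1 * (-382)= 382 / 9 + 5700 * sqrt(10)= 18067.43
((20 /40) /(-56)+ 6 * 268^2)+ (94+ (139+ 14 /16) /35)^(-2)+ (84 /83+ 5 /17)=430945.30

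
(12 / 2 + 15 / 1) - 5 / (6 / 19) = 31 / 6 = 5.17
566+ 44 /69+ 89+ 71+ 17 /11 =552691 /759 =728.18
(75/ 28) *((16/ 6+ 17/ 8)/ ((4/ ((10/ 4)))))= 14375/ 1792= 8.02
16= 16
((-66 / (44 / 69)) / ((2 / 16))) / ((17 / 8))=-6624 / 17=-389.65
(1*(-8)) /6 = -4 /3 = -1.33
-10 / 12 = -5 / 6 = -0.83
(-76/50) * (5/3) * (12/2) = -76/5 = -15.20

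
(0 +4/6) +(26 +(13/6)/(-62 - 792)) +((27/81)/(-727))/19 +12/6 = 676260889/23592604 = 28.66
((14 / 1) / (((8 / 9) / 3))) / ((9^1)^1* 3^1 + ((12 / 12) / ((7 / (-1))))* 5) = 1323 / 736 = 1.80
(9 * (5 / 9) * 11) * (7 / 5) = 77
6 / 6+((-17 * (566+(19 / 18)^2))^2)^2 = 95204572170945901408411201 / 11019960576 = 8639284280044406.34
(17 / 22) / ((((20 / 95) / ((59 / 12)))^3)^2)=33735146225246706257 / 269072990208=125375446.27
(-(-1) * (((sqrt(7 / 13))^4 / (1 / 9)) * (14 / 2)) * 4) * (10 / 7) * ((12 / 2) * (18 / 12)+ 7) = 282240 / 169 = 1670.06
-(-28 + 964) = -936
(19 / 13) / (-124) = -19 / 1612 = -0.01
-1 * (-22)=22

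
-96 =-96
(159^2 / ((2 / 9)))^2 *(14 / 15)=120795373629 / 10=12079537362.90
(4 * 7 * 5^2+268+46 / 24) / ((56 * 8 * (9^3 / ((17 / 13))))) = 197863 / 50948352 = 0.00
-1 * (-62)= 62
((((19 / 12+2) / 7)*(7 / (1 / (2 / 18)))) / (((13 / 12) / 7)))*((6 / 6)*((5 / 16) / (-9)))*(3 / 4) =-1505 / 22464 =-0.07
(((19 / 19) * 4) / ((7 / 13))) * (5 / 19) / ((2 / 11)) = 1430 / 133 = 10.75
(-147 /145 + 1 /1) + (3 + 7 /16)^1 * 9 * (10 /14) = 358651 /16240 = 22.08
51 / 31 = 1.65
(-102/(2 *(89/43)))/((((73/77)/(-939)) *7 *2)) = 22651497/12994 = 1743.23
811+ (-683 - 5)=123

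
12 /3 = 4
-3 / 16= -0.19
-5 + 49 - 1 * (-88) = 132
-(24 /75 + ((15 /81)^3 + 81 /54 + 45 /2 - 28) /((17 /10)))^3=4891237565986063071928 /585383756933455171875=8.36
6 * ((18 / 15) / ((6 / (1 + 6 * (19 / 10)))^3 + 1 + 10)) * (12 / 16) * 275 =44239635 / 331076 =133.62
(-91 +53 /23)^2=4161600 /529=7866.92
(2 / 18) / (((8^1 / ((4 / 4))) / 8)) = 0.11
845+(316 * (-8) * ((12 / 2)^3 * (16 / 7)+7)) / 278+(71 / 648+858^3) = 398242091428451 / 630504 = 631625003.85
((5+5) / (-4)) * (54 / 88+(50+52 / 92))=-258965 / 2024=-127.95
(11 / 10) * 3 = 33 / 10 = 3.30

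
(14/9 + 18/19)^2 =183184/29241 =6.26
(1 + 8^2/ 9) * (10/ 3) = 730/ 27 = 27.04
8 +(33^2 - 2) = 1095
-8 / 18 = -4 / 9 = -0.44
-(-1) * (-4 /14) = -2 /7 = -0.29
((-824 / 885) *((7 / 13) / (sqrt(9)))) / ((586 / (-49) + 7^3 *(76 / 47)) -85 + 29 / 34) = -451645936 / 1239225766155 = -0.00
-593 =-593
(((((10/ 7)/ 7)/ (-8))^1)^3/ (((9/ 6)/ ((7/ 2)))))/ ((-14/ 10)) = 625/ 22588608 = 0.00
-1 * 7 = -7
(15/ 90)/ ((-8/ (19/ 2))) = -19/ 96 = -0.20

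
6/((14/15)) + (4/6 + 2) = 9.10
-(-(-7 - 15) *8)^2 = -30976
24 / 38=12 / 19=0.63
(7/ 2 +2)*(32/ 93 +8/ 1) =4268/ 93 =45.89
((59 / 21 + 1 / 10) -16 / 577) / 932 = 349187 / 112930440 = 0.00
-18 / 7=-2.57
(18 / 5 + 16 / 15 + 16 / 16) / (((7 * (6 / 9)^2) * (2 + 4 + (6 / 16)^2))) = 272 / 917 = 0.30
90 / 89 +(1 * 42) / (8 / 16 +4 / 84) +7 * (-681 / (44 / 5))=-41791341 / 90068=-464.00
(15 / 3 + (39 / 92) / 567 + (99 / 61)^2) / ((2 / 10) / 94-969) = -116083396735 / 14733298480446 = -0.01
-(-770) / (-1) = -770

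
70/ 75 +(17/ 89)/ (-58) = 72013/ 77430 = 0.93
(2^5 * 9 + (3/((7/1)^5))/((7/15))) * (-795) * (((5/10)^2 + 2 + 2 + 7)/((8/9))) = -10909465080075/3764768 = -2897778.85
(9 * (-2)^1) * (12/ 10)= -108/ 5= -21.60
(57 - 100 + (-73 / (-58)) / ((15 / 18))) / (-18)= 3008 / 1305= 2.30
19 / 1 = 19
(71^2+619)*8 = 45280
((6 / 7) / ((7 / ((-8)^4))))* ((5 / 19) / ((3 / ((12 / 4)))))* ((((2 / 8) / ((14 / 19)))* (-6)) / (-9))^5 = 5212840 / 66706983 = 0.08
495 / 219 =165 / 73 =2.26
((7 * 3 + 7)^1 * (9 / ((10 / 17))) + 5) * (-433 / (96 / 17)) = -15951287 / 480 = -33231.85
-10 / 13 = -0.77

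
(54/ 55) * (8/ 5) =432/ 275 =1.57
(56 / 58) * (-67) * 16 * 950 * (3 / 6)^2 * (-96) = 684364800 / 29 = 23598786.21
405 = 405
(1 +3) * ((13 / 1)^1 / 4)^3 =2197 / 16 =137.31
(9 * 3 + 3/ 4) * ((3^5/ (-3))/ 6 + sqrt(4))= -2553/ 8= -319.12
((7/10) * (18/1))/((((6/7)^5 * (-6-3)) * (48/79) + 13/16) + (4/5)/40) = -743541680/100172339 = -7.42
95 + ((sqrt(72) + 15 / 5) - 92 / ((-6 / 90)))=6* sqrt(2) + 1478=1486.49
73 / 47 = 1.55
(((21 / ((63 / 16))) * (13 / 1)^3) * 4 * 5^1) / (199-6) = 1214.23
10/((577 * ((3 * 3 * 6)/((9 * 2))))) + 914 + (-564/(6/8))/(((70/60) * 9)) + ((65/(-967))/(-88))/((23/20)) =842.39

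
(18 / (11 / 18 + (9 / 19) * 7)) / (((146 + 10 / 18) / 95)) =5263380 / 1771417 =2.97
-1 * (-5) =5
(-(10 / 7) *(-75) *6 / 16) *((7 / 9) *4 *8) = 1000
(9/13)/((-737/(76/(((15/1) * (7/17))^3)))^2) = 139418598544/1051408813032703125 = 0.00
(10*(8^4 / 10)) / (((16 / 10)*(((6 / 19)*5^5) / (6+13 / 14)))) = 235904 / 13125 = 17.97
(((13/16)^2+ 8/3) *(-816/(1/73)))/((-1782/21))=22195285/9504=2335.36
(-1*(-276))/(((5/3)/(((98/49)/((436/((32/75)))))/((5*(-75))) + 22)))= 6204823528/1703125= 3643.20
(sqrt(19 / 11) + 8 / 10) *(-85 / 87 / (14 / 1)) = -85 *sqrt(209) / 13398 - 34 / 609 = -0.15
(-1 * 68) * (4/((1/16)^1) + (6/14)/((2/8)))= -31280/7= -4468.57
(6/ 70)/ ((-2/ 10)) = -3/ 7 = -0.43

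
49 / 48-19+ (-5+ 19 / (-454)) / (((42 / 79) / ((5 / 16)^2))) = -13183489 / 697344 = -18.91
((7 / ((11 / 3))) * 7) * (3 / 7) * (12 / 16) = 189 / 44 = 4.30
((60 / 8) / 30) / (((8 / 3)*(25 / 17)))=0.06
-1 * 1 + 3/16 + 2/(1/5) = 147/16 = 9.19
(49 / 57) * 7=343 / 57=6.02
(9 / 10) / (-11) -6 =-669 / 110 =-6.08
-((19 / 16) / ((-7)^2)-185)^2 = -21031090441 / 614656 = -34216.03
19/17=1.12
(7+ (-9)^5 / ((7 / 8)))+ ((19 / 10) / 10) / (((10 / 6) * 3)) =-236171367 / 3500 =-67477.53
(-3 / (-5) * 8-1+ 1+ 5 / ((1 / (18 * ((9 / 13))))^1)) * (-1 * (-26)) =8724 / 5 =1744.80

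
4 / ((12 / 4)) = 4 / 3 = 1.33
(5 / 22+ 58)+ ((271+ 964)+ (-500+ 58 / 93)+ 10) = 1644679 / 2046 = 803.85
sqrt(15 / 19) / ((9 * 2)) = sqrt(285) / 342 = 0.05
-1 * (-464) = 464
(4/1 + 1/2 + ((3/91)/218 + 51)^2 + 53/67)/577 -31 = -402915189484751/15214104246796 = -26.48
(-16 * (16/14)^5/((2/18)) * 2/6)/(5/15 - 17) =2359296/420175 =5.62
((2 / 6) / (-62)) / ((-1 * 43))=1 / 7998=0.00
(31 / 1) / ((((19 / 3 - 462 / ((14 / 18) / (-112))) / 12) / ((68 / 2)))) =37944 / 199603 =0.19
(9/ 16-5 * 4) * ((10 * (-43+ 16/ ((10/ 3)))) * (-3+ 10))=51975.88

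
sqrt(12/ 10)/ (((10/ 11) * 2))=11 * sqrt(30)/ 100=0.60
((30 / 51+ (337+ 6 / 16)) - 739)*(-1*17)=54541 / 8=6817.62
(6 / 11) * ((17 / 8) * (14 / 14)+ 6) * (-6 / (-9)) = 2.95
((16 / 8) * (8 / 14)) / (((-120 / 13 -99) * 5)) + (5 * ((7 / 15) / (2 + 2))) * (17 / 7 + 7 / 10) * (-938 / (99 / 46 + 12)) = -120.96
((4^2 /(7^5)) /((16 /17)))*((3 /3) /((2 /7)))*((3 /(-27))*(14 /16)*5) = -85 /49392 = -0.00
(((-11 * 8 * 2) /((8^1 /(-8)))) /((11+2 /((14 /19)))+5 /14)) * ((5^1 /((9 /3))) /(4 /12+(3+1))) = 12320 /2561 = 4.81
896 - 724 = 172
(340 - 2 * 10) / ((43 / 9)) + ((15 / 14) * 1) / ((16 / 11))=652215 / 9632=67.71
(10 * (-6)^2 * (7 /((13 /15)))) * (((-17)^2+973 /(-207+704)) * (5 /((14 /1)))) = 278883000 /923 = 302148.43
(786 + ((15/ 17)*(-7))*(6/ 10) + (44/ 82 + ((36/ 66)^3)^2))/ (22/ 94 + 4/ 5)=227163845651075/ 300051058131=757.08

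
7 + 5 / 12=89 / 12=7.42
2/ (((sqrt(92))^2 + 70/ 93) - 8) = 93/ 3941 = 0.02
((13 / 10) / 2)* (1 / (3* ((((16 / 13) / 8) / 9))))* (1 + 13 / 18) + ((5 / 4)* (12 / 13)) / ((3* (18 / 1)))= 204521 / 9360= 21.85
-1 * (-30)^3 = 27000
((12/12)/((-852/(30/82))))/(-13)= 5/151372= 0.00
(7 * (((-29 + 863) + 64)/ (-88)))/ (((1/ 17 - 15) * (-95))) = -53431/ 1061720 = -0.05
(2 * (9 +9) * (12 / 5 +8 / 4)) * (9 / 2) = 3564 / 5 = 712.80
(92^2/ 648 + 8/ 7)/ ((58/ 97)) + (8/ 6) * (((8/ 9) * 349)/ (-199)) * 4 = 50527933/ 3272157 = 15.44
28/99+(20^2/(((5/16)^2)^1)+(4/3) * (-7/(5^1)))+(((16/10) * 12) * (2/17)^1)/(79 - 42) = 1274835952/311355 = 4094.48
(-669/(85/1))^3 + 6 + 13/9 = -2653618406/5527125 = -480.11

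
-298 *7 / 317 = -2086 / 317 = -6.58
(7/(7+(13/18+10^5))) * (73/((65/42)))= 386316/117009035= 0.00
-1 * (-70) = 70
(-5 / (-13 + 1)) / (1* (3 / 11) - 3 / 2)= -55 / 162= -0.34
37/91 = 0.41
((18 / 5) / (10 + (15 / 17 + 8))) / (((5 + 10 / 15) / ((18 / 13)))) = 324 / 6955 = 0.05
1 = 1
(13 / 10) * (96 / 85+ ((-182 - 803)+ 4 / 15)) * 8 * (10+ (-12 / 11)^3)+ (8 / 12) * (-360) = -151466540216 / 1697025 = -89254.16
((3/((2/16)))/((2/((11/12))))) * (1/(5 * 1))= 11/5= 2.20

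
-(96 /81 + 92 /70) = -2362 /945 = -2.50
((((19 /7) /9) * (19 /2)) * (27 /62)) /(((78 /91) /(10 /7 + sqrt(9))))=361 /56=6.45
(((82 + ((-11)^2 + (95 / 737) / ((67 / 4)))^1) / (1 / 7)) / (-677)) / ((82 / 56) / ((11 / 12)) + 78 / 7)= -54576837 / 331256777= -0.16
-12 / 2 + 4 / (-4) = -7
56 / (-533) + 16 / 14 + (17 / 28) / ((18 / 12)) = 32293 / 22386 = 1.44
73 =73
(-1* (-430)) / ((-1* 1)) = -430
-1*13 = -13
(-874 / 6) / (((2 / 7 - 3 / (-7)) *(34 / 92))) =-140714 / 255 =-551.82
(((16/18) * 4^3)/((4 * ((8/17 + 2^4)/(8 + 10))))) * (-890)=-96832/7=-13833.14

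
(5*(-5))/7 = -25/7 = -3.57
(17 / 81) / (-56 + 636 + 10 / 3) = 17 / 47250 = 0.00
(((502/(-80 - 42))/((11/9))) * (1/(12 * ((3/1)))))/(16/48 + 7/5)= -0.05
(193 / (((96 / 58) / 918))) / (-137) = -781.33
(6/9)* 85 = 170/3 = 56.67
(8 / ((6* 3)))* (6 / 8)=1 / 3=0.33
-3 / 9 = -1 / 3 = -0.33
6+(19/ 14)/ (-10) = 821/ 140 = 5.86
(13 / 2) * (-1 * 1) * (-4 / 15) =26 / 15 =1.73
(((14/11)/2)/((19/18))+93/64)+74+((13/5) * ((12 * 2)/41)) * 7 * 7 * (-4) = -609417527/2742080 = -222.25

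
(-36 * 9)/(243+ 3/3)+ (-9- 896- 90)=-60776/61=-996.33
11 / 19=0.58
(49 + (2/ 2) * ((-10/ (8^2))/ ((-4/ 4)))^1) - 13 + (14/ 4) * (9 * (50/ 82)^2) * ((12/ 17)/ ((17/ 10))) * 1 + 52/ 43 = 28228669735/ 668473184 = 42.23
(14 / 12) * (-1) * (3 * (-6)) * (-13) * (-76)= 20748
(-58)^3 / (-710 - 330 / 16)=1560896 / 5845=267.05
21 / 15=7 / 5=1.40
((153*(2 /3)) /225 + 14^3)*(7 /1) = 1440838 /75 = 19211.17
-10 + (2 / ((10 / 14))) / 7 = -48 / 5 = -9.60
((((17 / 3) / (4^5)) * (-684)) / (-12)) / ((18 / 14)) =2261 / 9216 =0.25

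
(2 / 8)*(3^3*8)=54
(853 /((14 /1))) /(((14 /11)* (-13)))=-9383 /2548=-3.68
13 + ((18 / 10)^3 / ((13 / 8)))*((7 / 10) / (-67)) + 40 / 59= 438106317 / 32118125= 13.64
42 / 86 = 21 / 43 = 0.49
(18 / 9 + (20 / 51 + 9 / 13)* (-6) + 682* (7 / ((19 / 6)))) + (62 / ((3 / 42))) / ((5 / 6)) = 53425392 / 20995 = 2544.67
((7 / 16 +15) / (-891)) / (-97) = 247 / 1382832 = 0.00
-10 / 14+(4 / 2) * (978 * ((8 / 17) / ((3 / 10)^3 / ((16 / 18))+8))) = 113.91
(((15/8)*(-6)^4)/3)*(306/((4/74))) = 4585410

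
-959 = -959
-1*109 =-109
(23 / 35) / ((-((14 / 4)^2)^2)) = -368 / 84035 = -0.00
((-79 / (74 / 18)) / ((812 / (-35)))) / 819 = 395 / 390572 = 0.00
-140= -140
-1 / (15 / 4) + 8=116 / 15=7.73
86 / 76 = 43 / 38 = 1.13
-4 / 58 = -0.07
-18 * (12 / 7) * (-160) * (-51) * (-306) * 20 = 10786867200 / 7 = 1540981028.57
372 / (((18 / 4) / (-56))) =-13888 / 3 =-4629.33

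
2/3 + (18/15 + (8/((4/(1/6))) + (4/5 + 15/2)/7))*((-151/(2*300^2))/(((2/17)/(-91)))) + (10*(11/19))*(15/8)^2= 4675404479/205200000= 22.78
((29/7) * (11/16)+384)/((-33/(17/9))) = -736559/33264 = -22.14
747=747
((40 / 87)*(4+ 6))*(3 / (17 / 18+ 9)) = 7200 / 5191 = 1.39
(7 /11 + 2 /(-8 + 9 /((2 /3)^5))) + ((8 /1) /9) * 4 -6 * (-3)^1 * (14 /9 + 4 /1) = 19924601 /191169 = 104.23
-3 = -3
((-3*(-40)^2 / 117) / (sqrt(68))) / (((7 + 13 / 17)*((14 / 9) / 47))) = -4700*sqrt(17) / 1001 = -19.36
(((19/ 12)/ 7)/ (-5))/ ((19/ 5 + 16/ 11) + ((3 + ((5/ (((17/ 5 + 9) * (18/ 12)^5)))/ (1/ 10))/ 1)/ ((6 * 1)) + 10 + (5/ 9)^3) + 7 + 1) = -1574397/ 835764118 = -0.00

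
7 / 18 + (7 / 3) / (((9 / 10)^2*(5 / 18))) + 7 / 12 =1225 / 108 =11.34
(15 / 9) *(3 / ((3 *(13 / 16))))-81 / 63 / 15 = 2683 / 1365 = 1.97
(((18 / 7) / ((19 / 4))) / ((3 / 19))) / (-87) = -0.04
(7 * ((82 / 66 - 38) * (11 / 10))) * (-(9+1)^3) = 849100 / 3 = 283033.33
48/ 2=24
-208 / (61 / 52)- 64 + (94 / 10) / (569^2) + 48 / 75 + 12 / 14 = -828833887353 / 3456148675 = -239.81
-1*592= -592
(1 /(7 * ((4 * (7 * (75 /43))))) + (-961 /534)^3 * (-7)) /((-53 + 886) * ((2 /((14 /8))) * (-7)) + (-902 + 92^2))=0.05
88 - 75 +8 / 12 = 41 / 3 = 13.67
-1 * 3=-3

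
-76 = -76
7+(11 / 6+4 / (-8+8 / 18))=847 / 102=8.30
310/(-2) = -155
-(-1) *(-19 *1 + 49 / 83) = -1528 / 83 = -18.41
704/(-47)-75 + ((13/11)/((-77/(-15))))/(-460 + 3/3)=-548043394/6090777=-89.98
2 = 2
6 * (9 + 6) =90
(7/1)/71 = 7/71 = 0.10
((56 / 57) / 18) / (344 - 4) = 7 / 43605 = 0.00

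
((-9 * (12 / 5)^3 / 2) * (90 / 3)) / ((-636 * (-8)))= -486 / 1325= -0.37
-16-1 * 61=-77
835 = 835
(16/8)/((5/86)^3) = 1272112/125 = 10176.90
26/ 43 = 0.60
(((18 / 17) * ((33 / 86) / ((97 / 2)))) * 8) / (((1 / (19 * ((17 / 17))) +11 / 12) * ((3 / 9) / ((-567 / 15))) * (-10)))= 0.78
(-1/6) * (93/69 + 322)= -53.89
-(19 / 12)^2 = -2.51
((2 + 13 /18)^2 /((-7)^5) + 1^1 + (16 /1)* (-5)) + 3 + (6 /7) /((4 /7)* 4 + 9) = -13603543 /179172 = -75.92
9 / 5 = 1.80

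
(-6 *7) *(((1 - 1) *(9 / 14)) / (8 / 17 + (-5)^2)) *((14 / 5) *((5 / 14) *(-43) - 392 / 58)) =0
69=69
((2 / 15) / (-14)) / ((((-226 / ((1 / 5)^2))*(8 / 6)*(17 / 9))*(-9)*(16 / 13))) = -13 / 215152000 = -0.00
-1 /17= -0.06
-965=-965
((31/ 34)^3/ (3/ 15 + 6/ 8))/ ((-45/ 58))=-1.03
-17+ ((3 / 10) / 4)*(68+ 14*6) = -28 / 5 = -5.60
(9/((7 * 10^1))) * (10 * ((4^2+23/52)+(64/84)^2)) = 390367/17836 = 21.89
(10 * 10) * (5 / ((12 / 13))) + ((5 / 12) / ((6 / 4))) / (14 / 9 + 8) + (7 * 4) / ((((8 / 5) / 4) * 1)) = 315635 / 516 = 611.70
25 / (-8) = -25 / 8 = -3.12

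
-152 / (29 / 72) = -10944 / 29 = -377.38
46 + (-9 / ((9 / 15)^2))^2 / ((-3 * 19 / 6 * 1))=-376 / 19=-19.79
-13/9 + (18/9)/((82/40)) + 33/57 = 772/7011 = 0.11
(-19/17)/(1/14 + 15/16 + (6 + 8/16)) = -2128/14297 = -0.15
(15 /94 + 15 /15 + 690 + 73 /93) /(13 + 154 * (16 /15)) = 30244895 /7748326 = 3.90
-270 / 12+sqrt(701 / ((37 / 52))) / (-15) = -45 / 2 -2 * sqrt(337181) / 555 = -24.59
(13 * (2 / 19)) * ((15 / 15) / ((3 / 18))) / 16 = 39 / 76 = 0.51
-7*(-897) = 6279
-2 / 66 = -1 / 33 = -0.03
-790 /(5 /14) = -2212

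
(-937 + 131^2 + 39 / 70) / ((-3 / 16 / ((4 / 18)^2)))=-4038112 / 945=-4273.13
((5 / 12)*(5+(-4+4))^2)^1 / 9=125 / 108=1.16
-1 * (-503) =503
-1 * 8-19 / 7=-75 / 7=-10.71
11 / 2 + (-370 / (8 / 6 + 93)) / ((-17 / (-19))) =10741 / 9622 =1.12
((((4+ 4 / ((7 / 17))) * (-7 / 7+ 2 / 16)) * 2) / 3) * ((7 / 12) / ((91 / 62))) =-124 / 39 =-3.18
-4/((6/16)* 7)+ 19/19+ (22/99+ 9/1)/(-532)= -2591/4788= -0.54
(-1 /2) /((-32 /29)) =29 /64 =0.45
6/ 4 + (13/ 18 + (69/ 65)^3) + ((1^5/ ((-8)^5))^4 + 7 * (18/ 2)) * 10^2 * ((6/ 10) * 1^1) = 2695297466858350039268701639/ 712397403455974539264000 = 3783.42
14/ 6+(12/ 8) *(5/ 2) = 73/ 12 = 6.08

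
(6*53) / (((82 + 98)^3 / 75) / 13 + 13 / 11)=45474 / 855529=0.05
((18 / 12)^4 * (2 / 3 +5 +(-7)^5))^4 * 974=6525353804963017913388567 / 128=50979326601273577448348.18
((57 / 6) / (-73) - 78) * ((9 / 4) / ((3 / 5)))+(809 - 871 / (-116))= 8866345 / 16936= 523.52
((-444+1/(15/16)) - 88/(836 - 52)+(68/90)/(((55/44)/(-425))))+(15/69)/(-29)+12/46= -2058090947/2941470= -699.68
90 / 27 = 10 / 3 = 3.33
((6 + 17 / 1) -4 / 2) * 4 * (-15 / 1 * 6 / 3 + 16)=-1176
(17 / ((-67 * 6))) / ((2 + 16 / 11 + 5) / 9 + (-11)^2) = -187 / 539216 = -0.00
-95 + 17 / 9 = -838 / 9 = -93.11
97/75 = 1.29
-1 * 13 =-13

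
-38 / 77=-0.49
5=5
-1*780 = -780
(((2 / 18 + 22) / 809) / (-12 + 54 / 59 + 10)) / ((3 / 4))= -11741 / 349488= -0.03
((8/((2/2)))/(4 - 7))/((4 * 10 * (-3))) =1/45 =0.02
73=73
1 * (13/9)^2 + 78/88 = 10595/3564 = 2.97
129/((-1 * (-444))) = 43/148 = 0.29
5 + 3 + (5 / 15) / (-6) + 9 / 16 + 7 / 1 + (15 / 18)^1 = 2353 / 144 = 16.34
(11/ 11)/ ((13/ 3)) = 3/ 13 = 0.23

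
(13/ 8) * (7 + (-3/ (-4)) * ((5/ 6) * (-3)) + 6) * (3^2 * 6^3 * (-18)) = -2530359/ 4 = -632589.75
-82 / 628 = -41 / 314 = -0.13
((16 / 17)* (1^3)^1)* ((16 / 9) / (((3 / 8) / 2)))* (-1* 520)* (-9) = 2129920 / 51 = 41763.14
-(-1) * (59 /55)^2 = 3481 /3025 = 1.15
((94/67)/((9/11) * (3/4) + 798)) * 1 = 4136/2354313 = 0.00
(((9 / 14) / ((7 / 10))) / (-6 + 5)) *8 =-7.35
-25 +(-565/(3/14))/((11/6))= -16095/11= -1463.18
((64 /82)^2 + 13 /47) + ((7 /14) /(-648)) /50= 4534689793 /5119653600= 0.89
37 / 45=0.82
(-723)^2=522729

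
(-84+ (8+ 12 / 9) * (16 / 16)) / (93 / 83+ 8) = -18592 / 2271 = -8.19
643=643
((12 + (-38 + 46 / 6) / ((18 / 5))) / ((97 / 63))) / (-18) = -1351 / 10476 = -0.13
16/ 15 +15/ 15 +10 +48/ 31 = 6331/ 465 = 13.62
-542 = -542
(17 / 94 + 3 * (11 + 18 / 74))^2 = 13910079481 / 12096484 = 1149.93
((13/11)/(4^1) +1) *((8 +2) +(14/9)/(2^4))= 13.08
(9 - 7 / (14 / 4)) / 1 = 7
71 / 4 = 17.75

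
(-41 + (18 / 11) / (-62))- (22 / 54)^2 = -41.19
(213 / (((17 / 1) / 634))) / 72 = 22507 / 204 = 110.33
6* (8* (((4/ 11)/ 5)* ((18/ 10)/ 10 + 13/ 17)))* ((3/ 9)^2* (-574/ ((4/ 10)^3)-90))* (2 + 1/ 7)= -4232248/ 595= -7113.02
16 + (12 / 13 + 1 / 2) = 453 / 26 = 17.42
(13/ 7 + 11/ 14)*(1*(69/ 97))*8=15.04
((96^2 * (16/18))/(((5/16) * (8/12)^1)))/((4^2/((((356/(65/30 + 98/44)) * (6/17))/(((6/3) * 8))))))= 54134784/12325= 4392.27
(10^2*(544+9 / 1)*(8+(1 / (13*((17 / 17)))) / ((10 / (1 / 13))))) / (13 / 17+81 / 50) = 63555460500 / 342563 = 185529.26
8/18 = 4/9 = 0.44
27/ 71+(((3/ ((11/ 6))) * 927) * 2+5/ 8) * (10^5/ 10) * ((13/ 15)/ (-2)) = -30808700734/ 2343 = -13149253.41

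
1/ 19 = 0.05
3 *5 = 15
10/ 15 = 2/ 3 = 0.67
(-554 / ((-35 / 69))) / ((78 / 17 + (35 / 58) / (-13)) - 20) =-489980868 / 6935005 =-70.65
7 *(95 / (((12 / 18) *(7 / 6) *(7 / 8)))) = 6840 / 7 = 977.14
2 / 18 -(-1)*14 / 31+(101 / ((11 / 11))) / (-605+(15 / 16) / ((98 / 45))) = 0.40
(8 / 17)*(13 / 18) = 52 / 153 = 0.34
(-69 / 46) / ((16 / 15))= -45 / 32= -1.41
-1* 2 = -2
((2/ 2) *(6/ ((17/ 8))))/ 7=48/ 119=0.40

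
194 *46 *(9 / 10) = 40158 / 5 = 8031.60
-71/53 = -1.34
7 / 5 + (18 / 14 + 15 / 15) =129 / 35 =3.69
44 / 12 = 3.67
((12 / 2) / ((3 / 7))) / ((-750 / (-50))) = 14 / 15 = 0.93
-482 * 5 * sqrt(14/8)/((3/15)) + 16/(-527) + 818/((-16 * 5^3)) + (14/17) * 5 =1938457/527000- 6025 * sqrt(7) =-15936.97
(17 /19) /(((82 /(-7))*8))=-119 /12464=-0.01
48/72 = 2/3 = 0.67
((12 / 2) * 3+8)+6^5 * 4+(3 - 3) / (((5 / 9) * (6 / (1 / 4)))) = 31130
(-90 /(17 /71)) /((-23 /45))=287550 /391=735.42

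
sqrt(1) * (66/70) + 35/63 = 1.50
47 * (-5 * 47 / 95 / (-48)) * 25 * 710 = 19604875 / 456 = 42993.15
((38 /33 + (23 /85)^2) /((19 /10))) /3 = 584014 /2718045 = 0.21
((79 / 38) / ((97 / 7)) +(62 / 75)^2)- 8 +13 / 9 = -118641641 / 20733750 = -5.72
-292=-292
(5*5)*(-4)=-100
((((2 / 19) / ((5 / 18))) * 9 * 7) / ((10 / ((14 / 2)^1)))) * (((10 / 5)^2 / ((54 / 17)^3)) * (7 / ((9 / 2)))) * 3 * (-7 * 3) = -23592226 / 115425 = -204.39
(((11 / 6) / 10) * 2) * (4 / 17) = 22 / 255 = 0.09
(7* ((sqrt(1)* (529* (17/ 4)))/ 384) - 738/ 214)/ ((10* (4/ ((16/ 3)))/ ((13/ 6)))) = 80196649/ 7395840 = 10.84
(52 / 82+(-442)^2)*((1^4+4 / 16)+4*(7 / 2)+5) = 324402975 / 82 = 3956133.84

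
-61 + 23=-38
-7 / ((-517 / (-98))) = -686 / 517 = -1.33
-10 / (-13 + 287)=-5 / 137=-0.04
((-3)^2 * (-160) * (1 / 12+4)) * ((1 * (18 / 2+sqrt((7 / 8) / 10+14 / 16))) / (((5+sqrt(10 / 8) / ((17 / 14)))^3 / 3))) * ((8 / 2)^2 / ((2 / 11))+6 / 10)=-29223591403293 / 212542745 - 3247065711477 * sqrt(385) / 4250854900+920465863821 * sqrt(77) / 1062713725+33136771097556 * sqrt(5) / 1062713725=-75159.32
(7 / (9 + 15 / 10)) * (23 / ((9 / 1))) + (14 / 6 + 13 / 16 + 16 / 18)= 2479 / 432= 5.74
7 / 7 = 1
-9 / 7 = -1.29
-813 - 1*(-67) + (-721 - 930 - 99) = -2496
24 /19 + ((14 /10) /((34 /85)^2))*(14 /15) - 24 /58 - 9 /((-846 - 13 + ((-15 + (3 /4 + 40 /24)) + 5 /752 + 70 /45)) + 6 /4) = 175411421929 /19433167206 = 9.03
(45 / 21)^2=225 / 49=4.59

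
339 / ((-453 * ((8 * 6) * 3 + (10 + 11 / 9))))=-1017 / 210947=-0.00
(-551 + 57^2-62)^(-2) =1 / 6948496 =0.00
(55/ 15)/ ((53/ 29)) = 319/ 159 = 2.01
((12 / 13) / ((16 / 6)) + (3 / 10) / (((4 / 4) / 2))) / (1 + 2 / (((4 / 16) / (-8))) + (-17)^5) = -123 / 184589600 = -0.00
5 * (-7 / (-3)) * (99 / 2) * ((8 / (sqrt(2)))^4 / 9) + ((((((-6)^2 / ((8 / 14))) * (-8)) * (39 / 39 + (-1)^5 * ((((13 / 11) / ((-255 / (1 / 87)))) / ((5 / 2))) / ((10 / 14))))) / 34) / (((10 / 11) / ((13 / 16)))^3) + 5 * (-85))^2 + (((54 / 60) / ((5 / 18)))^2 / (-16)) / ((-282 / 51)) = 41449438419391224085348900841029 / 162267196637184000000000000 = 255439.42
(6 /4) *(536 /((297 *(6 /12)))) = 536 /99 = 5.41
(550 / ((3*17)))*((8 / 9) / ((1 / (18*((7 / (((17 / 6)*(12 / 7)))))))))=215600 / 867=248.67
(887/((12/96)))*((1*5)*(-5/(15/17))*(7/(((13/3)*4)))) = -1055530/13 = -81194.62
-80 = -80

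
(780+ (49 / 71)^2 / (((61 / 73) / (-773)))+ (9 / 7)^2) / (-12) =-1284695095 / 45202647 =-28.42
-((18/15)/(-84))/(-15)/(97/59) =-59/101850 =-0.00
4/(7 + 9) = 1/4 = 0.25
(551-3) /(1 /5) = 2740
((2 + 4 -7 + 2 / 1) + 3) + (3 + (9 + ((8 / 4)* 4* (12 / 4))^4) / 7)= 331834 / 7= 47404.86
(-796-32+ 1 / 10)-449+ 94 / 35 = -17839 / 14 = -1274.21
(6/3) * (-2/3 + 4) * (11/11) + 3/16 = 329/48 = 6.85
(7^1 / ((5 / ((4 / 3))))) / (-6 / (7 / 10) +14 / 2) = -196 / 165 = -1.19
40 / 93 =0.43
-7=-7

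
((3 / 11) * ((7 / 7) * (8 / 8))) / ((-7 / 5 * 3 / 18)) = -90 / 77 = -1.17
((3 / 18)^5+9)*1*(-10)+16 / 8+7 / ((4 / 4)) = -314933 / 3888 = -81.00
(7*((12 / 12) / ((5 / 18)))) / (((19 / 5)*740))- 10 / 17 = -69229 / 119510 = -0.58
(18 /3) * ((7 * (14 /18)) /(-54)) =-49 /81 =-0.60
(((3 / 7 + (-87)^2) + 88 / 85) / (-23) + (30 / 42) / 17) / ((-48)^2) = -4503851 / 31530240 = -0.14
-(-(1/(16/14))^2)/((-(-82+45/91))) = 4459/474688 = 0.01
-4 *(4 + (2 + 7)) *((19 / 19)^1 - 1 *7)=312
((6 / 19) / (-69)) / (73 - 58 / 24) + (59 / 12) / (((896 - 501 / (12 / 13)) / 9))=21826897 / 174335469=0.13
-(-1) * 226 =226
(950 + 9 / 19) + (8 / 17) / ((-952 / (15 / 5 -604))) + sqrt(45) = 3*sqrt(5) + 36544776 / 38437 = 957.48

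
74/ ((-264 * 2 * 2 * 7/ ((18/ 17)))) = -111/ 10472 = -0.01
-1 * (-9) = 9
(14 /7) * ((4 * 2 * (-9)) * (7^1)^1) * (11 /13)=-11088 /13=-852.92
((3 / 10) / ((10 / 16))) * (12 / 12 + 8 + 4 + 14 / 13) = 2196 / 325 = 6.76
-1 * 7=-7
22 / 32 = 11 / 16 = 0.69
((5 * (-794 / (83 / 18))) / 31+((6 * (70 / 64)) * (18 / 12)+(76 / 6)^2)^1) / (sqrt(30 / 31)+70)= 739250113 / 363030048 - 105607159 * sqrt(930) / 112539314880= 2.01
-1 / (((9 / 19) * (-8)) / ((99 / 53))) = 0.49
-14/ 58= -7/ 29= -0.24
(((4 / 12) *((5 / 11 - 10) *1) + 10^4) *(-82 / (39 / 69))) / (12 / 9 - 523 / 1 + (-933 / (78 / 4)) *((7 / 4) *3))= 54102780 / 28831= 1876.55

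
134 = 134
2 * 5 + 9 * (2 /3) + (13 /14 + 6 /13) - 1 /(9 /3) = 9313 /546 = 17.06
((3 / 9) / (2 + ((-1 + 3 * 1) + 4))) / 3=1 / 72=0.01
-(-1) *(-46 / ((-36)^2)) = -0.04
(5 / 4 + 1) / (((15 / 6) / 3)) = 27 / 10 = 2.70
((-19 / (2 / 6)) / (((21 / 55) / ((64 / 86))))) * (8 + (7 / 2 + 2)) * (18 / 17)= -8125920 / 5117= -1588.02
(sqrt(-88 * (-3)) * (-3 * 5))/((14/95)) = -1425 * sqrt(66)/7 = -1653.82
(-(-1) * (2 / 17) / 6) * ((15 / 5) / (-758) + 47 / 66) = 0.01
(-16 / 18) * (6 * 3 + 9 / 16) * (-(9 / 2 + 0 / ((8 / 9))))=297 / 4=74.25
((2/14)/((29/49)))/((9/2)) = 14/261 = 0.05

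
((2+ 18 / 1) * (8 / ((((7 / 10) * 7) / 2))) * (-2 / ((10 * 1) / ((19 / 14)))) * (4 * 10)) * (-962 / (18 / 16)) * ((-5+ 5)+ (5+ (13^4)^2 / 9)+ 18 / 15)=1526776538967080960 / 27783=54953624121480.08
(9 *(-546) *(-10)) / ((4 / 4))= 49140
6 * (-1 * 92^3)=-4672128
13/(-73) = -13/73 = -0.18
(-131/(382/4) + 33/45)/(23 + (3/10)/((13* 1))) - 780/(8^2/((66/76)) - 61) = -44163741986/718580391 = -61.46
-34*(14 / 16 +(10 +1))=-1615 / 4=-403.75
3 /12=1 /4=0.25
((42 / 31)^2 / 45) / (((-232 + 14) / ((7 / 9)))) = -686 / 4713705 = -0.00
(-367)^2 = 134689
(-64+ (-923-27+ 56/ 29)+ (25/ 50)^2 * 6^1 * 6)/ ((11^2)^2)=-29089/ 424589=-0.07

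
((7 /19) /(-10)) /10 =-7 /1900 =-0.00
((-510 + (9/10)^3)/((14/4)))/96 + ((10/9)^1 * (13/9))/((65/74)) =403669/1296000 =0.31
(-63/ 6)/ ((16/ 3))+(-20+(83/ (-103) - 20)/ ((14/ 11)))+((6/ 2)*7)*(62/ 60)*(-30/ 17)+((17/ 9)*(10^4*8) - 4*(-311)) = 537545544313/ 3530016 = 152278.50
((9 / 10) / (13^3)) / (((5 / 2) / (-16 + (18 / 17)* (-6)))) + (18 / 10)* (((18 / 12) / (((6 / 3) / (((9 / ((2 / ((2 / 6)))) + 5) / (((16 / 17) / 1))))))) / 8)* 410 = 45686253807 / 95613440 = 477.82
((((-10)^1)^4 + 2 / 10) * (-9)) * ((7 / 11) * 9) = -28350567 / 55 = -515464.85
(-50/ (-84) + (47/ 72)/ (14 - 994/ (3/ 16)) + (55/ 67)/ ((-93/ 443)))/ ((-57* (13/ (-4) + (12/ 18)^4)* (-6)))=7863811377/ 2476306091336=0.00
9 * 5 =45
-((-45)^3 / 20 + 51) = 18021 / 4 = 4505.25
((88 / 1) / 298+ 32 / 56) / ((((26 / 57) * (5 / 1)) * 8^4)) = 6441 / 69422080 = 0.00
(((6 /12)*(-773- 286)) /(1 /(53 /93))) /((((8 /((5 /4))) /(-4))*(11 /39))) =3648255 /5456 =668.67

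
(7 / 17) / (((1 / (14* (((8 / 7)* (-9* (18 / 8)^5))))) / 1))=-3720087 / 1088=-3419.20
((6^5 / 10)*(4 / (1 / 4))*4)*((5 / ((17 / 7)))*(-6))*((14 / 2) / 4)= -18289152 / 17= -1075832.47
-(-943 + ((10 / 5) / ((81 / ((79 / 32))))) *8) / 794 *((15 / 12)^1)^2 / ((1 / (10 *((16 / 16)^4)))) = 19085875 / 1029024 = 18.55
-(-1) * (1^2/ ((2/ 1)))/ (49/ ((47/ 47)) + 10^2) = 1/ 298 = 0.00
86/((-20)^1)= -4.30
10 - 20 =-10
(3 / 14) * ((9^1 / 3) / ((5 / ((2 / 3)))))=3 / 35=0.09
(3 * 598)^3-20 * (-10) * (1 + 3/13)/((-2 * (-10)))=75060364552/13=5773874196.31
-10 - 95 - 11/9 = -956/9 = -106.22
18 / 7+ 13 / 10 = 271 / 70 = 3.87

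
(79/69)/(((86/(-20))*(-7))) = 0.04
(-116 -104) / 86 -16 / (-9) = -302 / 387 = -0.78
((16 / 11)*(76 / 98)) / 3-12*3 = -57604 / 1617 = -35.62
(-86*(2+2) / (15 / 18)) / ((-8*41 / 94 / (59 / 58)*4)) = 30.09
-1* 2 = -2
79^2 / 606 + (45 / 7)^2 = 1532959 / 29694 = 51.63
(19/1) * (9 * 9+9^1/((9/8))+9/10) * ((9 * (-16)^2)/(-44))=-4919328/55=-89442.33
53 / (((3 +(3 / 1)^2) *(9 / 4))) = 1.96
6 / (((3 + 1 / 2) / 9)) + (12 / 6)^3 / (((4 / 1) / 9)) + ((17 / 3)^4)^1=603601 / 567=1064.55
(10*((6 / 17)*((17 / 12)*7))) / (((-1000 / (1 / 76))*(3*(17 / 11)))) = -0.00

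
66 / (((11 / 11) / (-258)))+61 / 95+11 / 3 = -4851752 / 285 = -17023.69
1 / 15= 0.07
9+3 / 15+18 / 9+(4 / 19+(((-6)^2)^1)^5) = 5744287804 / 95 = 60466187.41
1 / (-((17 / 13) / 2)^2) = -676 / 289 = -2.34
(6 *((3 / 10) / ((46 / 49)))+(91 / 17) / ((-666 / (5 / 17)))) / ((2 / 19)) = 201343912 / 11067255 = 18.19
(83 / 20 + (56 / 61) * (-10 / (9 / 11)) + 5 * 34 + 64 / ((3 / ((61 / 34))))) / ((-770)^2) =37556759 / 110670714000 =0.00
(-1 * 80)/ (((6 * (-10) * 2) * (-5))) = -2/ 15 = -0.13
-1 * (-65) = 65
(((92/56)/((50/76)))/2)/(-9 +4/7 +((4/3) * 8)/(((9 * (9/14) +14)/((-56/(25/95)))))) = -363147/35818490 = -0.01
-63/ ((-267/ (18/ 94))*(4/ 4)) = 189/ 4183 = 0.05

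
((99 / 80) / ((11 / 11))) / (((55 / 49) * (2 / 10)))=441 / 80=5.51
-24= -24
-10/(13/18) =-13.85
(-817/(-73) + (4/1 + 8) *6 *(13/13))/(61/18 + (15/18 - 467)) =-54657/304045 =-0.18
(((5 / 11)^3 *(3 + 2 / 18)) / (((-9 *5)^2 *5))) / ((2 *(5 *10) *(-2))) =-7 / 48514950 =-0.00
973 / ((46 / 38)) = 18487 / 23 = 803.78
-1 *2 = -2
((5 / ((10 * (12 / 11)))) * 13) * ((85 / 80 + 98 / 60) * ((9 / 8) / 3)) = 6.02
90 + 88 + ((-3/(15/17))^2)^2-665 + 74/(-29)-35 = -7085391/18125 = -390.92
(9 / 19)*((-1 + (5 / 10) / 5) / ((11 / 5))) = -81 / 418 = -0.19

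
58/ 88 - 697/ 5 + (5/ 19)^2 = -11013303/ 79420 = -138.67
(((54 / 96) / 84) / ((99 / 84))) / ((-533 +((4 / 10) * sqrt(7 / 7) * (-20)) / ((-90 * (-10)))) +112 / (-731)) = -164475 / 15433763312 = -0.00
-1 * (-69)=69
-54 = -54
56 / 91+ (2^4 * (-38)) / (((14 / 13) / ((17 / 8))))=-109118 / 91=-1199.10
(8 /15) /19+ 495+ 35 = 151058 /285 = 530.03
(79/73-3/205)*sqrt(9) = 47928/14965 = 3.20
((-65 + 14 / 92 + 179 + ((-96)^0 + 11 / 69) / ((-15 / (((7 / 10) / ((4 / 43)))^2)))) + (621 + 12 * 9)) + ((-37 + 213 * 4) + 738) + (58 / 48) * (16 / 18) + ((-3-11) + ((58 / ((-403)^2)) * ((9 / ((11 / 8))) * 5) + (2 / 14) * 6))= 1848068025486071 / 776591115300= 2379.72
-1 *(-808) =808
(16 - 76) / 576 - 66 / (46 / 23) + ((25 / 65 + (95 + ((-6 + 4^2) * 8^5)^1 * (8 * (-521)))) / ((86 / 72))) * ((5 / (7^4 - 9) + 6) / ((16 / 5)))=-17206337890965349 / 8022768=-2144688453.03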